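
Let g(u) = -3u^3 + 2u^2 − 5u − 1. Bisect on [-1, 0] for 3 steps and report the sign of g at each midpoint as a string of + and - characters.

m = -0.5, g(m) = 2.375 (+); new bracket [-0.5, 0]
m = -0.25, g(m) = 0.421875 (+); new bracket [-0.25, 0]
m = -0.125, g(m) = -0.337891 (−); new bracket [-0.25, -0.125]

++-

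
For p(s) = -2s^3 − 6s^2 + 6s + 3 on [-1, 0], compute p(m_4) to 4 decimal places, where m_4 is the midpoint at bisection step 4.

s = -0.5 gives p = -1.25, negative; keep [-0.5, 0]
s = -0.25 gives p = 1.15625, positive; keep [-0.5, -0.25]
s = -0.375 gives p = 0.011719, positive; keep [-0.5, -0.375]
s = -0.4375 gives p = -0.606, negative; keep [-0.4375, -0.375]

-0.6060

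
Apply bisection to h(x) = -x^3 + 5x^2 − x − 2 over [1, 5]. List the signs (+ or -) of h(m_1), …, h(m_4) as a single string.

x = 3 gives h = 13, positive; keep [3, 5]
x = 4 gives h = 10, positive; keep [4, 5]
x = 4.5 gives h = 3.625, positive; keep [4.5, 5]
x = 4.75 gives h = -1.1094, negative; keep [4.5, 4.75]

+++-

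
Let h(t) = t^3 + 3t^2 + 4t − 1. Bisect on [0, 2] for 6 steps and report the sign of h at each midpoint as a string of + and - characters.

t = 1 gives h = 7, positive; keep [0, 1]
t = 0.5 gives h = 1.875, positive; keep [0, 0.5]
t = 0.25 gives h = 0.203125, positive; keep [0, 0.25]
t = 0.125 gives h = -0.4512, negative; keep [0.125, 0.25]
t = 0.1875 gives h = -0.1379, negative; keep [0.1875, 0.25]
t = 0.21875 gives h = 0.029, positive; keep [0.1875, 0.21875]

+++--+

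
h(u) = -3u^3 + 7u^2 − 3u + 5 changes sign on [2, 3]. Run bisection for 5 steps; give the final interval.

u = 2.5 gives h = -5.625, negative; keep [2, 2.5]
u = 2.25 gives h = -0.484375, negative; keep [2, 2.25]
u = 2.125 gives h = 1.447266, positive; keep [2.125, 2.25]
u = 2.1875 gives h = 0.531, positive; keep [2.1875, 2.25]
u = 2.21875 gives h = 0.036, positive; keep [2.21875, 2.25]

[2.21875, 2.25]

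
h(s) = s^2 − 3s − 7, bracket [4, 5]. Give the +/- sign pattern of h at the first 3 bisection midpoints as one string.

-++

s = 4.5 gives h = -0.25, negative; keep [4.5, 5]
s = 4.75 gives h = 1.3125, positive; keep [4.5, 4.75]
s = 4.625 gives h = 0.515625, positive; keep [4.5, 4.625]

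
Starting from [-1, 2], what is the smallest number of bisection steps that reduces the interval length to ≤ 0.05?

6

Width after n steps is 3/2^n. Need 2^n ≥ 3/0.05 = 60.
2^5 = 32 < 60 ≤ 2^6 = 64, so n = 6.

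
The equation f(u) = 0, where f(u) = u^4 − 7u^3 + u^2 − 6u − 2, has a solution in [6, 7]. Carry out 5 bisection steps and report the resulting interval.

[6.96875, 7]

m = 6.5, f(m) = -136.0625 (−); new bracket [6.5, 7]
m = 6.75, f(m) = -73.824219 (−); new bracket [6.75, 7]
m = 6.875, f(m) = -36.603271 (−); new bracket [6.875, 7]
m = 6.9375, f(m) = -16.3645 (−); new bracket [6.9375, 7]
m = 6.96875, f(m) = -5.8249 (−); new bracket [6.96875, 7]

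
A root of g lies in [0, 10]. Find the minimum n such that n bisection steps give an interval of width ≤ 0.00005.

Width after n steps is 10/2^n. Need 2^n ≥ 10/0.00005 = 200000.
2^17 = 131072 < 200000 ≤ 2^18 = 262144, so n = 18.

18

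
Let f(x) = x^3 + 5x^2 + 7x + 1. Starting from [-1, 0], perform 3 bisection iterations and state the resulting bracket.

[-0.25, -0.125]

midpoint -0.5: f = -1.375 < 0 → [-0.5, 0]
midpoint -0.25: f = -0.453125 < 0 → [-0.25, 0]
midpoint -0.125: f = 0.201172 > 0 → [-0.25, -0.125]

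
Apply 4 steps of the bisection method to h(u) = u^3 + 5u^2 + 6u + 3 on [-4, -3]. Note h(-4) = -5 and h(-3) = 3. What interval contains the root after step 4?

[-3.5625, -3.5]

h(-3.5) = 0.375 > 0, so the root lies in [-4, -3.5]
h(-3.75) = -1.921875 < 0, so the root lies in [-3.75, -3.5]
h(-3.625) = -0.681641 < 0, so the root lies in [-3.625, -3.5]
h(-3.5625) = -0.1311 < 0, so the root lies in [-3.5625, -3.5]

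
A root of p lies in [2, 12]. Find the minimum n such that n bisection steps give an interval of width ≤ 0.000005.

Width after n steps is 10/2^n. Need 2^n ≥ 10/0.000005 = 2000000.
2^20 = 1048576 < 2000000 ≤ 2^21 = 2097152, so n = 21.

21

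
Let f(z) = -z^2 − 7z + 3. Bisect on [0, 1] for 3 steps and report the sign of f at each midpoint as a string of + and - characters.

z = 0.5 gives f = -0.75, negative; keep [0, 0.5]
z = 0.25 gives f = 1.1875, positive; keep [0.25, 0.5]
z = 0.375 gives f = 0.234375, positive; keep [0.375, 0.5]

-++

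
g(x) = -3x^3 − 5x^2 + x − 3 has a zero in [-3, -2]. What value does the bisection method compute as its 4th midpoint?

m = -2.5, g(m) = 10.125 (+); new bracket [-2.5, -2]
m = -2.25, g(m) = 3.609375 (+); new bracket [-2.25, -2]
m = -2.125, g(m) = 1.083984 (+); new bracket [-2.125, -2]
m = -2.0625, g(m) = -0.011 (−); new bracket [-2.125, -2.0625]

-2.0625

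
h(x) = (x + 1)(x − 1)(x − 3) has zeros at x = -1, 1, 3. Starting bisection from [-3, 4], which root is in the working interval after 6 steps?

x = 0.5 gives h = 1.875, positive; keep [-3, 0.5]
x = -1.25 gives h = -2.390625, negative; keep [-1.25, 0.5]
x = -0.375 gives h = 2.900391, positive; keep [-1.25, -0.375]
x = -0.8125 gives h = 1.2957, positive; keep [-1.25, -0.8125]
x = -1.03125 gives h = -0.2559, negative; keep [-1.03125, -0.8125]
x = -0.921875 gives h = 0.5889, positive; keep [-1.03125, -0.921875]

-1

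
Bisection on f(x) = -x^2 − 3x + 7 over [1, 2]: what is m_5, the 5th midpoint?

1.53125

x = 1.5 gives f = 0.25, positive; keep [1.5, 2]
x = 1.75 gives f = -1.3125, negative; keep [1.5, 1.75]
x = 1.625 gives f = -0.515625, negative; keep [1.5, 1.625]
x = 1.5625 gives f = -0.1289, negative; keep [1.5, 1.5625]
x = 1.53125 gives f = 0.0615, positive; keep [1.53125, 1.5625]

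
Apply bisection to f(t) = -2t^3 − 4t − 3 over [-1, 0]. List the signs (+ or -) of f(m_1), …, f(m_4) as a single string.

-+-+

midpoint -0.5: f = -0.75 < 0 → [-1, -0.5]
midpoint -0.75: f = 0.84375 > 0 → [-0.75, -0.5]
midpoint -0.625: f = -0.011719 < 0 → [-0.75, -0.625]
midpoint -0.6875: f = 0.3999 > 0 → [-0.6875, -0.625]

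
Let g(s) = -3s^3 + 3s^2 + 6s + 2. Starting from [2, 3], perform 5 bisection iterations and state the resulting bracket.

[2.09375, 2.125]

s = 2.5 gives g = -11.125, negative; keep [2, 2.5]
s = 2.25 gives g = -3.484375, negative; keep [2, 2.25]
s = 2.125 gives g = -0.490234, negative; keep [2, 2.125]
s = 2.0625 gives g = 0.8157, positive; keep [2.0625, 2.125]
s = 2.09375 gives g = 0.1782, positive; keep [2.09375, 2.125]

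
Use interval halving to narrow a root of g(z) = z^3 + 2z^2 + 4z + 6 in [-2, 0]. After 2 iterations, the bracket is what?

[-2, -1.5]

midpoint -1: g = 3 > 0 → [-2, -1]
midpoint -1.5: g = 1.125 > 0 → [-2, -1.5]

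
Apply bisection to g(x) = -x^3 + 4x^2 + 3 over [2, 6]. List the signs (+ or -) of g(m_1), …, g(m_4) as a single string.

midpoint 4: g = 3 > 0 → [4, 6]
midpoint 5: g = -22 < 0 → [4, 5]
midpoint 4.5: g = -7.125 < 0 → [4, 4.5]
midpoint 4.25: g = -1.5156 < 0 → [4, 4.25]

+---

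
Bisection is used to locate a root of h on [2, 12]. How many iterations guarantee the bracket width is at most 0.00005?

18

Width after n steps is 10/2^n. Need 2^n ≥ 10/0.00005 = 200000.
2^17 = 131072 < 200000 ≤ 2^18 = 262144, so n = 18.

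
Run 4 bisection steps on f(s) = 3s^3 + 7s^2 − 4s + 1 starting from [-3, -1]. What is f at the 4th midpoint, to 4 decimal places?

f(-2) = 13 > 0, so the root lies in [-3, -2]
f(-2.5) = 7.875 > 0, so the root lies in [-3, -2.5]
f(-2.75) = 2.546875 > 0, so the root lies in [-3, -2.75]
f(-2.875) = -0.9316 < 0, so the root lies in [-2.875, -2.75]

-0.9316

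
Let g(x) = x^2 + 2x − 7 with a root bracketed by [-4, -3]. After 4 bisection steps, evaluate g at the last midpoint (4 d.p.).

-0.0898

g(-3.5) = -1.75 < 0, so the root lies in [-4, -3.5]
g(-3.75) = -0.4375 < 0, so the root lies in [-4, -3.75]
g(-3.875) = 0.265625 > 0, so the root lies in [-3.875, -3.75]
g(-3.8125) = -0.0898 < 0, so the root lies in [-3.875, -3.8125]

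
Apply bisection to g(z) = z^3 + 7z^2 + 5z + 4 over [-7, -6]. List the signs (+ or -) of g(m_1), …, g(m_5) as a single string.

g(-6.5) = -7.375 < 0, so the root lies in [-6.5, -6]
g(-6.25) = 2.046875 > 0, so the root lies in [-6.5, -6.25]
g(-6.375) = -2.474609 < 0, so the root lies in [-6.375, -6.25]
g(-6.3125) = -0.1672 < 0, so the root lies in [-6.3125, -6.25]
g(-6.28125) = 0.9514 > 0, so the root lies in [-6.3125, -6.28125]

-+--+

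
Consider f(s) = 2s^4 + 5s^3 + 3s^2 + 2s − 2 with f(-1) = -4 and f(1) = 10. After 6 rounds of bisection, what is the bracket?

s = 0 gives f = -2, negative; keep [0, 1]
s = 0.5 gives f = 0.5, positive; keep [0, 0.5]
s = 0.25 gives f = -1.226562, negative; keep [0.25, 0.5]
s = 0.375 gives f = -0.5249, negative; keep [0.375, 0.5]
s = 0.4375 gives f = -0.0588, negative; keep [0.4375, 0.5]
s = 0.46875 gives f = 0.2082, positive; keep [0.4375, 0.46875]

[0.4375, 0.46875]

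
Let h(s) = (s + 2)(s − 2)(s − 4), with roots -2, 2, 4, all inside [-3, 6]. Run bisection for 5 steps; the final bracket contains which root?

s = 1.5 gives h = 4.375, positive; keep [-3, 1.5]
s = -0.75 gives h = 16.328125, positive; keep [-3, -0.75]
s = -1.875 gives h = 2.845703, positive; keep [-3, -1.875]
s = -2.4375 gives h = -12.4978, negative; keep [-2.4375, -1.875]
s = -2.15625 gives h = -3.998, negative; keep [-2.15625, -1.875]

-2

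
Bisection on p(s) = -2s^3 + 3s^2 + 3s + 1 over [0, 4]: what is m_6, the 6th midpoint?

m = 2, p(m) = 3 (+); new bracket [2, 4]
m = 3, p(m) = -17 (−); new bracket [2, 3]
m = 2.5, p(m) = -4 (−); new bracket [2, 2.5]
m = 2.25, p(m) = 0.1562 (+); new bracket [2.25, 2.5]
m = 2.375, p(m) = -1.7461 (−); new bracket [2.25, 2.375]
m = 2.3125, p(m) = -0.7524 (−); new bracket [2.25, 2.3125]

2.3125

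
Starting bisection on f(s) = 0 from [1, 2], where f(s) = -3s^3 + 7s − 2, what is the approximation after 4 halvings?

s = 1.5 gives f = -1.625, negative; keep [1, 1.5]
s = 1.25 gives f = 0.890625, positive; keep [1.25, 1.5]
s = 1.375 gives f = -0.173828, negative; keep [1.25, 1.375]
s = 1.3125 gives f = 0.4045, positive; keep [1.3125, 1.375]

1.3125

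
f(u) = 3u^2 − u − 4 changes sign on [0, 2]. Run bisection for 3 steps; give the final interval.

f(1) = -2 < 0, so the root lies in [1, 2]
f(1.5) = 1.25 > 0, so the root lies in [1, 1.5]
f(1.25) = -0.5625 < 0, so the root lies in [1.25, 1.5]

[1.25, 1.5]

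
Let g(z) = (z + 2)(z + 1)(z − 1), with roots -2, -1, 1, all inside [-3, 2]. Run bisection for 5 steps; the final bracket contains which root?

m = -0.5, g(m) = -1.125 (−); new bracket [-0.5, 2]
m = 0.75, g(m) = -1.203125 (−); new bracket [0.75, 2]
m = 1.375, g(m) = 3.005859 (+); new bracket [0.75, 1.375]
m = 1.0625, g(m) = 0.3948 (+); new bracket [0.75, 1.0625]
m = 0.90625, g(m) = -0.5194 (−); new bracket [0.90625, 1.0625]

1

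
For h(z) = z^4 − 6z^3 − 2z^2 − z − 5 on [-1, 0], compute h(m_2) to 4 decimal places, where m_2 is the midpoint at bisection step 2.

midpoint -0.5: h = -4.1875 < 0 → [-1, -0.5]
midpoint -0.75: h = -2.527344 < 0 → [-1, -0.75]

-2.5273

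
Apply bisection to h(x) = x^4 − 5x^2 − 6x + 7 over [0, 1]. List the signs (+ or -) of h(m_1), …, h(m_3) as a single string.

midpoint 0.5: h = 2.8125 > 0 → [0.5, 1]
midpoint 0.75: h = 0.003906 > 0 → [0.75, 1]
midpoint 0.875: h = -1.491943 < 0 → [0.75, 0.875]

++-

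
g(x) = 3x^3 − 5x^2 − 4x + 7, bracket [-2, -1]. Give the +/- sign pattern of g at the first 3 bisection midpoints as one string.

--+

x = -1.5 gives g = -8.375, negative; keep [-1.5, -1]
x = -1.25 gives g = -1.671875, negative; keep [-1.25, -1]
x = -1.125 gives g = 0.900391, positive; keep [-1.25, -1.125]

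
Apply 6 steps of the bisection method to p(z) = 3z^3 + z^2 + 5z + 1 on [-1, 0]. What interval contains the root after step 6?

z = -0.5 gives p = -1.625, negative; keep [-0.5, 0]
z = -0.25 gives p = -0.234375, negative; keep [-0.25, 0]
z = -0.125 gives p = 0.384766, positive; keep [-0.25, -0.125]
z = -0.1875 gives p = 0.0779, positive; keep [-0.25, -0.1875]
z = -0.21875 gives p = -0.0773, negative; keep [-0.21875, -0.1875]
z = -0.203125 gives p = 0.0005, positive; keep [-0.21875, -0.203125]

[-0.21875, -0.203125]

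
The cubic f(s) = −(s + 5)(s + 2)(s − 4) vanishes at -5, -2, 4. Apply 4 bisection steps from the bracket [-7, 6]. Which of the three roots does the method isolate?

s = -0.5 gives f = 30.375, positive; keep [-0.5, 6]
s = 2.75 gives f = 46.015625, positive; keep [2.75, 6]
s = 4.375 gives f = -22.412109, negative; keep [2.75, 4.375]
s = 3.5625 gives f = 20.8376, positive; keep [3.5625, 4.375]

4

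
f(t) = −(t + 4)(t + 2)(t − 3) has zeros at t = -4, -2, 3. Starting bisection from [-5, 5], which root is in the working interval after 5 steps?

midpoint 0: f = 24 > 0 → [0, 5]
midpoint 2.5: f = 14.625 > 0 → [2.5, 5]
midpoint 3.75: f = -33.421875 < 0 → [2.5, 3.75]
midpoint 3.125: f = -4.5645 < 0 → [2.5, 3.125]
midpoint 2.8125: f = 6.1472 > 0 → [2.8125, 3.125]

3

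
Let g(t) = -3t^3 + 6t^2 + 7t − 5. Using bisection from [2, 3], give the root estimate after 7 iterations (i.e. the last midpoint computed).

m = 2.5, g(m) = 3.125 (+); new bracket [2.5, 3]
m = 2.75, g(m) = -2.765625 (−); new bracket [2.5, 2.75]
m = 2.625, g(m) = 0.455078 (+); new bracket [2.625, 2.75]
m = 2.6875, g(m) = -1.0842 (−); new bracket [2.625, 2.6875]
m = 2.65625, g(m) = -0.2971 (−); new bracket [2.625, 2.65625]
m = 2.640625, g(m) = 0.0833 (+); new bracket [2.640625, 2.65625]
m = 2.6484375, g(m) = -0.1058 (−); new bracket [2.640625, 2.6484375]

2.6484375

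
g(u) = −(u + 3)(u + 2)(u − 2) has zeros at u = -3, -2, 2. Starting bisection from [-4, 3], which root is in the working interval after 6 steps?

2

m = -0.5, g(m) = 9.375 (+); new bracket [-0.5, 3]
m = 1.25, g(m) = 10.359375 (+); new bracket [1.25, 3]
m = 2.125, g(m) = -2.642578 (−); new bracket [1.25, 2.125]
m = 1.6875, g(m) = 5.4016 (+); new bracket [1.6875, 2.125]
m = 1.90625, g(m) = 1.7967 (+); new bracket [1.90625, 2.125]
m = 2.015625, g(m) = -0.3147 (−); new bracket [1.90625, 2.015625]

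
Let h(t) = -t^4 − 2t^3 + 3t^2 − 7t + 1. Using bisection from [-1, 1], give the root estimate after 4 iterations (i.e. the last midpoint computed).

0.125

t = 0 gives h = 1, positive; keep [0, 1]
t = 0.5 gives h = -2.0625, negative; keep [0, 0.5]
t = 0.25 gives h = -0.597656, negative; keep [0, 0.25]
t = 0.125 gives h = 0.1677, positive; keep [0.125, 0.25]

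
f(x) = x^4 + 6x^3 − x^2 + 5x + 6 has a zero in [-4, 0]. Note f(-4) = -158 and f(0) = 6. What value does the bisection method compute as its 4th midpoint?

-0.75

x = -2 gives f = -40, negative; keep [-2, 0]
x = -1 gives f = -5, negative; keep [-1, 0]
x = -0.5 gives f = 2.5625, positive; keep [-1, -0.5]
x = -0.75 gives f = -0.5273, negative; keep [-0.75, -0.5]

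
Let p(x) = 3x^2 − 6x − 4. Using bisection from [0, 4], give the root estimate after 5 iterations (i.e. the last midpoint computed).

midpoint 2: p = -4 < 0 → [2, 4]
midpoint 3: p = 5 > 0 → [2, 3]
midpoint 2.5: p = -0.25 < 0 → [2.5, 3]
midpoint 2.75: p = 2.1875 > 0 → [2.5, 2.75]
midpoint 2.625: p = 0.9219 > 0 → [2.5, 2.625]

2.625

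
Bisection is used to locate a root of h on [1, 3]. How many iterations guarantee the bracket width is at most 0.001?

Width after n steps is 2/2^n. Need 2^n ≥ 2/0.001 = 2000.
2^10 = 1024 < 2000 ≤ 2^11 = 2048, so n = 11.

11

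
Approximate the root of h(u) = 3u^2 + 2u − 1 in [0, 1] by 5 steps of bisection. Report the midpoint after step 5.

m = 0.5, h(m) = 0.75 (+); new bracket [0, 0.5]
m = 0.25, h(m) = -0.3125 (−); new bracket [0.25, 0.5]
m = 0.375, h(m) = 0.171875 (+); new bracket [0.25, 0.375]
m = 0.3125, h(m) = -0.082 (−); new bracket [0.3125, 0.375]
m = 0.34375, h(m) = 0.042 (+); new bracket [0.3125, 0.34375]

0.34375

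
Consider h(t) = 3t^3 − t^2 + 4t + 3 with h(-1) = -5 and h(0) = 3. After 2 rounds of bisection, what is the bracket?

m = -0.5, h(m) = 0.375 (+); new bracket [-1, -0.5]
m = -0.75, h(m) = -1.828125 (−); new bracket [-0.75, -0.5]

[-0.75, -0.5]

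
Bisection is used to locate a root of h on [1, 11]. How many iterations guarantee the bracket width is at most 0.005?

11

Width after n steps is 10/2^n. Need 2^n ≥ 10/0.005 = 2000.
2^10 = 1024 < 2000 ≤ 2^11 = 2048, so n = 11.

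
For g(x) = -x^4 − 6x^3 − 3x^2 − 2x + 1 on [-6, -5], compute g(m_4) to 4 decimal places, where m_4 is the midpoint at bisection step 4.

-5.4004

m = -5.5, g(m) = 4.4375 (+); new bracket [-6, -5.5]
m = -5.75, g(m) = -39.160156 (−); new bracket [-5.75, -5.5]
m = -5.625, g(m) = -15.929932 (−); new bracket [-5.625, -5.5]
m = -5.5625, g(m) = -5.4004 (−); new bracket [-5.5625, -5.5]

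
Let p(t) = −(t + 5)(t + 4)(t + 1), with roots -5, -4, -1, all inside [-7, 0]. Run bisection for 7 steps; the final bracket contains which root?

midpoint -3.5: p = 1.875 > 0 → [-3.5, 0]
midpoint -1.75: p = 5.484375 > 0 → [-1.75, 0]
midpoint -0.875: p = -1.611328 < 0 → [-1.75, -0.875]
midpoint -1.3125: p = 3.0969 > 0 → [-1.3125, -0.875]
midpoint -1.09375: p = 1.0643 > 0 → [-1.09375, -0.875]
midpoint -0.984375: p = -0.1892 < 0 → [-1.09375, -0.984375]
midpoint -1.0390625: p = 0.4581 > 0 → [-1.0390625, -0.984375]

-1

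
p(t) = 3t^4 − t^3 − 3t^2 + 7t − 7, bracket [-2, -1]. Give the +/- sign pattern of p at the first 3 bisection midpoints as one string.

midpoint -1.5: p = -5.6875 < 0 → [-2, -1.5]
midpoint -1.75: p = 5.058594 > 0 → [-1.75, -1.5]
midpoint -1.625: p = -1.087158 < 0 → [-1.75, -1.625]

-+-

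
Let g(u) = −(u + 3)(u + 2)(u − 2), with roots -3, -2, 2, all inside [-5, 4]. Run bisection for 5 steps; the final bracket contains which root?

u = -0.5 gives g = 9.375, positive; keep [-0.5, 4]
u = 1.75 gives g = 4.453125, positive; keep [1.75, 4]
u = 2.875 gives g = -25.060547, negative; keep [1.75, 2.875]
u = 2.3125 gives g = -7.1594, negative; keep [1.75, 2.3125]
u = 2.03125 gives g = -0.6338, negative; keep [1.75, 2.03125]

2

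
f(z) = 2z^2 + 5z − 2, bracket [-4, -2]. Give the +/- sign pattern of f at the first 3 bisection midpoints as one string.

+--

midpoint -3: f = 1 > 0 → [-3, -2]
midpoint -2.5: f = -2 < 0 → [-3, -2.5]
midpoint -2.75: f = -0.625 < 0 → [-3, -2.75]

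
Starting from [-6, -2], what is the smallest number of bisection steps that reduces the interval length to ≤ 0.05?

7

Width after n steps is 4/2^n. Need 2^n ≥ 4/0.05 = 80.
2^6 = 64 < 80 ≤ 2^7 = 128, so n = 7.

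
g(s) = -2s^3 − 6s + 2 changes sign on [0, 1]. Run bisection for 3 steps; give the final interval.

[0.25, 0.375]

g(0.5) = -1.25 < 0, so the root lies in [0, 0.5]
g(0.25) = 0.46875 > 0, so the root lies in [0.25, 0.5]
g(0.375) = -0.355469 < 0, so the root lies in [0.25, 0.375]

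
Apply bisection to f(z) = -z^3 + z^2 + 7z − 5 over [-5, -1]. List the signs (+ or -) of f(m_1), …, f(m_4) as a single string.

m = -3, f(m) = 10 (+); new bracket [-3, -1]
m = -2, f(m) = -7 (−); new bracket [-3, -2]
m = -2.5, f(m) = -0.625 (−); new bracket [-3, -2.5]
m = -2.75, f(m) = 4.1094 (+); new bracket [-2.75, -2.5]

+--+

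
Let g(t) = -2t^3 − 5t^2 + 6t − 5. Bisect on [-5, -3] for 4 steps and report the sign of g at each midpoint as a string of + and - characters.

t = -4 gives g = 19, positive; keep [-4, -3]
t = -3.5 gives g = -1.5, negative; keep [-4, -3.5]
t = -3.75 gives g = 7.65625, positive; keep [-3.75, -3.5]
t = -3.625 gives g = 2.8164, positive; keep [-3.625, -3.5]

+-++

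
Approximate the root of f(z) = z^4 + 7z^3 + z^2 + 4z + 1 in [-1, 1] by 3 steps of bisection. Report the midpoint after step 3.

-0.25

f(0) = 1 > 0, so the root lies in [-1, 0]
f(-0.5) = -1.5625 < 0, so the root lies in [-0.5, 0]
f(-0.25) = -0.042969 < 0, so the root lies in [-0.25, 0]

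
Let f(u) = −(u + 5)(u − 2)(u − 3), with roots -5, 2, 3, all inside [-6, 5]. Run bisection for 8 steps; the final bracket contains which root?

m = -0.5, f(m) = -39.375 (−); new bracket [-6, -0.5]
m = -3.25, f(m) = -57.421875 (−); new bracket [-6, -3.25]
m = -4.625, f(m) = -18.943359 (−); new bracket [-6, -4.625]
m = -5.3125, f(m) = 18.9954 (+); new bracket [-5.3125, -4.625]
m = -4.96875, f(m) = -1.7354 (−); new bracket [-5.3125, -4.96875]
m = -5.140625, f(m) = 8.1744 (+); new bracket [-5.140625, -4.96875]
m = -5.0546875, f(m) = 3.1075 (+); new bracket [-5.0546875, -4.96875]
m = -5.01171875, f(m) = 0.6583 (+); new bracket [-5.01171875, -4.96875]

-5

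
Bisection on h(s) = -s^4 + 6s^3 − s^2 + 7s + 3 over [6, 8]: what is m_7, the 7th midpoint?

s = 7 gives h = -340, negative; keep [6, 7]
s = 6.5 gives h = -131.0625, negative; keep [6, 6.5]
s = 6.25 gives h = -53.347656, negative; keep [6, 6.25]
s = 6.125 gives h = -20.3635, negative; keep [6, 6.125]
s = 6.0625 gives h = -5.2427, negative; keep [6, 6.0625]
s = 6.03125 gives h = 1.9868, positive; keep [6.03125, 6.0625]
s = 6.046875 gives h = -1.6007, negative; keep [6.03125, 6.046875]

6.046875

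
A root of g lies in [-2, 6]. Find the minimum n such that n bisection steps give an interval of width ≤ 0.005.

Width after n steps is 8/2^n. Need 2^n ≥ 8/0.005 = 1600.
2^10 = 1024 < 1600 ≤ 2^11 = 2048, so n = 11.

11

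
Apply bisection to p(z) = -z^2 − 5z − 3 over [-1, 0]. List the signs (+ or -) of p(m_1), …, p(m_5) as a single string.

p(-0.5) = -0.75 < 0, so the root lies in [-1, -0.5]
p(-0.75) = 0.1875 > 0, so the root lies in [-0.75, -0.5]
p(-0.625) = -0.265625 < 0, so the root lies in [-0.75, -0.625]
p(-0.6875) = -0.0352 < 0, so the root lies in [-0.75, -0.6875]
p(-0.71875) = 0.0771 > 0, so the root lies in [-0.71875, -0.6875]

-+--+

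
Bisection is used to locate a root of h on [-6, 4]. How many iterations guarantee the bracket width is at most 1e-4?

17

Width after n steps is 10/2^n. Need 2^n ≥ 10/1e-4 = 100000.
2^16 = 65536 < 100000 ≤ 2^17 = 131072, so n = 17.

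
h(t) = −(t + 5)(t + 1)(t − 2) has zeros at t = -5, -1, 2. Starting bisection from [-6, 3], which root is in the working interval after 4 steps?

-5

t = -1.5 gives h = -6.125, negative; keep [-6, -1.5]
t = -3.75 gives h = -19.765625, negative; keep [-6, -3.75]
t = -4.875 gives h = -3.330078, negative; keep [-6, -4.875]
t = -5.4375 gives h = 14.4392, positive; keep [-5.4375, -4.875]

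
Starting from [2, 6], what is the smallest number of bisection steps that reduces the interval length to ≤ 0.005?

Width after n steps is 4/2^n. Need 2^n ≥ 4/0.005 = 800.
2^9 = 512 < 800 ≤ 2^10 = 1024, so n = 10.

10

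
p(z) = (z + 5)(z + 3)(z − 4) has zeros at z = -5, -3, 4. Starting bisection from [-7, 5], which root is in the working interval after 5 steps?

midpoint -1: p = -40 < 0 → [-1, 5]
midpoint 2: p = -70 < 0 → [2, 5]
midpoint 3.5: p = -27.625 < 0 → [3.5, 5]
midpoint 4.25: p = 16.7656 > 0 → [3.5, 4.25]
midpoint 3.875: p = -7.627 < 0 → [3.875, 4.25]

4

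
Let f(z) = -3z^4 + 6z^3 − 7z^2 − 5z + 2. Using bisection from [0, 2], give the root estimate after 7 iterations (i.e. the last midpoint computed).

0.296875

z = 1 gives f = -7, negative; keep [0, 1]
z = 0.5 gives f = -1.6875, negative; keep [0, 0.5]
z = 0.25 gives f = 0.394531, positive; keep [0.25, 0.5]
z = 0.375 gives f = -0.6023, negative; keep [0.25, 0.375]
z = 0.3125 gives f = -0.0916, negative; keep [0.25, 0.3125]
z = 0.28125 gives f = 0.1548, positive; keep [0.28125, 0.3125]
z = 0.296875 gives f = 0.0324, positive; keep [0.296875, 0.3125]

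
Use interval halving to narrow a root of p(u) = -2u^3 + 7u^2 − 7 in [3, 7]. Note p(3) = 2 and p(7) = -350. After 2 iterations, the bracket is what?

[3, 4]

u = 5 gives p = -82, negative; keep [3, 5]
u = 4 gives p = -23, negative; keep [3, 4]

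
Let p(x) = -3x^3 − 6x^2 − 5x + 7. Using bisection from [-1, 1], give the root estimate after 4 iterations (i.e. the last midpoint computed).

0.625

midpoint 0: p = 7 > 0 → [0, 1]
midpoint 0.5: p = 2.625 > 0 → [0.5, 1]
midpoint 0.75: p = -1.390625 < 0 → [0.5, 0.75]
midpoint 0.625: p = 0.7988 > 0 → [0.625, 0.75]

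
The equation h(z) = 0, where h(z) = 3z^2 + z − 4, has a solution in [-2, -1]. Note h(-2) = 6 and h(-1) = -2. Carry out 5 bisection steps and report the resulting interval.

m = -1.5, h(m) = 1.25 (+); new bracket [-1.5, -1]
m = -1.25, h(m) = -0.5625 (−); new bracket [-1.5, -1.25]
m = -1.375, h(m) = 0.296875 (+); new bracket [-1.375, -1.25]
m = -1.3125, h(m) = -0.1445 (−); new bracket [-1.375, -1.3125]
m = -1.34375, h(m) = 0.0732 (+); new bracket [-1.34375, -1.3125]

[-1.34375, -1.3125]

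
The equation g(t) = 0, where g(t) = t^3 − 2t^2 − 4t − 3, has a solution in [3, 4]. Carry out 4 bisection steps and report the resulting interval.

[3.375, 3.4375]

midpoint 3.5: g = 1.375 > 0 → [3, 3.5]
midpoint 3.25: g = -2.796875 < 0 → [3.25, 3.5]
midpoint 3.375: g = -0.837891 < 0 → [3.375, 3.5]
midpoint 3.4375: g = 0.2361 > 0 → [3.375, 3.4375]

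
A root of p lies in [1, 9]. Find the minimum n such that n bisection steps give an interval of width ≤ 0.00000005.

Width after n steps is 8/2^n. Need 2^n ≥ 8/0.00000005 = 160000000.
2^27 = 134217728 < 160000000 ≤ 2^28 = 268435456, so n = 28.

28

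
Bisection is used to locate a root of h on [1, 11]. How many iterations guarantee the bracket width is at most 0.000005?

Width after n steps is 10/2^n. Need 2^n ≥ 10/0.000005 = 2000000.
2^20 = 1048576 < 2000000 ≤ 2^21 = 2097152, so n = 21.

21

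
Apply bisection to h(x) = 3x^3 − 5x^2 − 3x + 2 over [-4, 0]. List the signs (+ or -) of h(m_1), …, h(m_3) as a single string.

--+

m = -2, h(m) = -36 (−); new bracket [-2, 0]
m = -1, h(m) = -3 (−); new bracket [-1, 0]
m = -0.5, h(m) = 1.875 (+); new bracket [-1, -0.5]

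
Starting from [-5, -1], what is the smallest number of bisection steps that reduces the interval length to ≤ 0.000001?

22

Width after n steps is 4/2^n. Need 2^n ≥ 4/0.000001 = 4000000.
2^21 = 2097152 < 4000000 ≤ 2^22 = 4194304, so n = 22.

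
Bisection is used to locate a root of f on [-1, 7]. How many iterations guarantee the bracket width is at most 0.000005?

Width after n steps is 8/2^n. Need 2^n ≥ 8/0.000005 = 1600000.
2^20 = 1048576 < 1600000 ≤ 2^21 = 2097152, so n = 21.

21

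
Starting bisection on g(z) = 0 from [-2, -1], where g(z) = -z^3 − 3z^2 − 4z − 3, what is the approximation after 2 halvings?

g(-1.5) = -0.375 < 0, so the root lies in [-2, -1.5]
g(-1.75) = 0.171875 > 0, so the root lies in [-1.75, -1.5]

-1.75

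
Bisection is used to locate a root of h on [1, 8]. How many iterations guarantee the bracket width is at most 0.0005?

Width after n steps is 7/2^n. Need 2^n ≥ 7/0.0005 = 14000.
2^13 = 8192 < 14000 ≤ 2^14 = 16384, so n = 14.

14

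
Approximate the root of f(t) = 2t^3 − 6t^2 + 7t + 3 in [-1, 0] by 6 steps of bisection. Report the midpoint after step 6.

-0.328125

m = -0.5, f(m) = -2.25 (−); new bracket [-0.5, 0]
m = -0.25, f(m) = 0.84375 (+); new bracket [-0.5, -0.25]
m = -0.375, f(m) = -0.574219 (−); new bracket [-0.375, -0.25]
m = -0.3125, f(m) = 0.1655 (+); new bracket [-0.375, -0.3125]
m = -0.34375, f(m) = -0.1965 (−); new bracket [-0.34375, -0.3125]
m = -0.328125, f(m) = -0.0135 (−); new bracket [-0.328125, -0.3125]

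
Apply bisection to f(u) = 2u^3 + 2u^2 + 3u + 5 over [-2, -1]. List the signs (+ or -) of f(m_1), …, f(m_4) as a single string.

m = -1.5, f(m) = -1.75 (−); new bracket [-1.5, -1]
m = -1.25, f(m) = 0.46875 (+); new bracket [-1.5, -1.25]
m = -1.375, f(m) = -0.542969 (−); new bracket [-1.375, -1.25]
m = -1.3125, f(m) = -0.0142 (−); new bracket [-1.3125, -1.25]

-+--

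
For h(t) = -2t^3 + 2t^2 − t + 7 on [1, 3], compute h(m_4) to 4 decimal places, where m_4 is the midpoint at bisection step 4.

-1.0273

midpoint 2: h = -3 < 0 → [1, 2]
midpoint 1.5: h = 3.25 > 0 → [1.5, 2]
midpoint 1.75: h = 0.65625 > 0 → [1.75, 2]
midpoint 1.875: h = -1.0273 < 0 → [1.75, 1.875]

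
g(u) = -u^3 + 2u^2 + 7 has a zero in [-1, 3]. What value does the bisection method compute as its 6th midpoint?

u = 1 gives g = 8, positive; keep [1, 3]
u = 2 gives g = 7, positive; keep [2, 3]
u = 2.5 gives g = 3.875, positive; keep [2.5, 3]
u = 2.75 gives g = 1.3281, positive; keep [2.75, 3]
u = 2.875 gives g = -0.2324, negative; keep [2.75, 2.875]
u = 2.8125 gives g = 0.573, positive; keep [2.8125, 2.875]

2.8125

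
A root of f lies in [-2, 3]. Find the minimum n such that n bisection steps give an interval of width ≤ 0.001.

Width after n steps is 5/2^n. Need 2^n ≥ 5/0.001 = 5000.
2^12 = 4096 < 5000 ≤ 2^13 = 8192, so n = 13.

13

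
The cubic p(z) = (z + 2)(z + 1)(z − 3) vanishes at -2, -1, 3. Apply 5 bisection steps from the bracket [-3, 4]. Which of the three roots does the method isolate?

midpoint 0.5: p = -9.375 < 0 → [0.5, 4]
midpoint 2.25: p = -10.359375 < 0 → [2.25, 4]
midpoint 3.125: p = 2.642578 > 0 → [2.25, 3.125]
midpoint 2.6875: p = -5.4016 < 0 → [2.6875, 3.125]
midpoint 2.90625: p = -1.7967 < 0 → [2.90625, 3.125]

3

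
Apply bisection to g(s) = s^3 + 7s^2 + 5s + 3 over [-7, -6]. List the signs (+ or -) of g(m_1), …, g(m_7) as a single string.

midpoint -6.5: g = -8.375 < 0 → [-6.5, -6]
midpoint -6.25: g = 1.046875 > 0 → [-6.5, -6.25]
midpoint -6.375: g = -3.474609 < 0 → [-6.375, -6.25]
midpoint -6.3125: g = -1.1672 < 0 → [-6.3125, -6.25]
midpoint -6.28125: g = -0.0486 < 0 → [-6.28125, -6.25]
midpoint -6.265625: g = 0.502 > 0 → [-6.28125, -6.265625]
midpoint -6.2734375: g = 0.2274 > 0 → [-6.28125, -6.2734375]

-+---++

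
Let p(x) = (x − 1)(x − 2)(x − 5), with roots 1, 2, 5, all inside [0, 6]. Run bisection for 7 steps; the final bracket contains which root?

x = 3 gives p = -4, negative; keep [3, 6]
x = 4.5 gives p = -4.375, negative; keep [4.5, 6]
x = 5.25 gives p = 3.453125, positive; keep [4.5, 5.25]
x = 4.875 gives p = -1.3926, negative; keep [4.875, 5.25]
x = 5.0625 gives p = 0.7776, positive; keep [4.875, 5.0625]
x = 4.96875 gives p = -0.3682, negative; keep [4.96875, 5.0625]
x = 5.015625 gives p = 0.1892, positive; keep [4.96875, 5.015625]

5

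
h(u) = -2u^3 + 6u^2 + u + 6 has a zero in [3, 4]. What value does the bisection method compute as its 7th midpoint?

3.3984375

u = 3.5 gives h = -2.75, negative; keep [3, 3.5]
u = 3.25 gives h = 3.96875, positive; keep [3.25, 3.5]
u = 3.375 gives h = 0.832031, positive; keep [3.375, 3.5]
u = 3.4375 gives h = -0.9019, negative; keep [3.375, 3.4375]
u = 3.40625 gives h = -0.0208, negative; keep [3.375, 3.40625]
u = 3.390625 gives h = 0.4091, positive; keep [3.390625, 3.40625]
u = 3.3984375 gives h = 0.195, positive; keep [3.3984375, 3.40625]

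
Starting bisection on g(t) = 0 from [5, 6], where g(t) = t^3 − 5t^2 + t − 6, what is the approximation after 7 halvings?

t = 5.5 gives g = 14.625, positive; keep [5, 5.5]
t = 5.25 gives g = 6.140625, positive; keep [5, 5.25]
t = 5.125 gives g = 2.408203, positive; keep [5, 5.125]
t = 5.0625 gives g = 0.6643, positive; keep [5, 5.0625]
t = 5.03125 gives g = -0.1777, negative; keep [5.03125, 5.0625]
t = 5.046875 gives g = 0.2408, positive; keep [5.03125, 5.046875]
t = 5.0390625 gives g = 0.0309, positive; keep [5.03125, 5.0390625]

5.0390625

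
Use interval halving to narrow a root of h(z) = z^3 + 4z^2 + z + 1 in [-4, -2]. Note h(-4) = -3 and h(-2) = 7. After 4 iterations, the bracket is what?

midpoint -3: h = 7 > 0 → [-4, -3]
midpoint -3.5: h = 3.625 > 0 → [-4, -3.5]
midpoint -3.75: h = 0.765625 > 0 → [-4, -3.75]
midpoint -3.875: h = -0.998 < 0 → [-3.875, -3.75]

[-3.875, -3.75]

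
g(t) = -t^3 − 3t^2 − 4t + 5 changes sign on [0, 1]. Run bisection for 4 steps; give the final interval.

g(0.5) = 2.125 > 0, so the root lies in [0.5, 1]
g(0.75) = -0.109375 < 0, so the root lies in [0.5, 0.75]
g(0.625) = 1.083984 > 0, so the root lies in [0.625, 0.75]
g(0.6875) = 0.5071 > 0, so the root lies in [0.6875, 0.75]

[0.6875, 0.75]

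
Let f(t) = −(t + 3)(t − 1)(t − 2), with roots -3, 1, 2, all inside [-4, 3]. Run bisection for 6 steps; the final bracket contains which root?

-3

f(-0.5) = -9.375 < 0, so the root lies in [-4, -0.5]
f(-2.25) = -10.359375 < 0, so the root lies in [-4, -2.25]
f(-3.125) = 2.642578 > 0, so the root lies in [-3.125, -2.25]
f(-2.6875) = -5.4016 < 0, so the root lies in [-3.125, -2.6875]
f(-2.90625) = -1.7967 < 0, so the root lies in [-3.125, -2.90625]
f(-3.015625) = 0.3147 > 0, so the root lies in [-3.015625, -2.90625]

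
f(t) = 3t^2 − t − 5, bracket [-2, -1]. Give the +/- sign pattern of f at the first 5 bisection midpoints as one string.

++-++

m = -1.5, f(m) = 3.25 (+); new bracket [-1.5, -1]
m = -1.25, f(m) = 0.9375 (+); new bracket [-1.25, -1]
m = -1.125, f(m) = -0.078125 (−); new bracket [-1.25, -1.125]
m = -1.1875, f(m) = 0.418 (+); new bracket [-1.1875, -1.125]
m = -1.15625, f(m) = 0.167 (+); new bracket [-1.15625, -1.125]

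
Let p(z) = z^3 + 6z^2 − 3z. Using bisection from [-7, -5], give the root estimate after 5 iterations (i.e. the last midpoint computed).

z = -6 gives p = 18, positive; keep [-7, -6]
z = -6.5 gives p = -1.625, negative; keep [-6.5, -6]
z = -6.25 gives p = 8.984375, positive; keep [-6.5, -6.25]
z = -6.375 gives p = 3.8848, positive; keep [-6.5, -6.375]
z = -6.4375 gives p = 1.1819, positive; keep [-6.5, -6.4375]

-6.4375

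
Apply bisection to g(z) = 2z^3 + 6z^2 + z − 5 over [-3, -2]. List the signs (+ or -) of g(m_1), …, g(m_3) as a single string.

midpoint -2.5: g = -1.25 < 0 → [-2.5, -2]
midpoint -2.25: g = 0.34375 > 0 → [-2.5, -2.25]
midpoint -2.375: g = -0.324219 < 0 → [-2.375, -2.25]

-+-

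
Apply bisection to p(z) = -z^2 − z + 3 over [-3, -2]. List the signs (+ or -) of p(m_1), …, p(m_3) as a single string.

midpoint -2.5: p = -0.75 < 0 → [-2.5, -2]
midpoint -2.25: p = 0.1875 > 0 → [-2.5, -2.25]
midpoint -2.375: p = -0.265625 < 0 → [-2.375, -2.25]

-+-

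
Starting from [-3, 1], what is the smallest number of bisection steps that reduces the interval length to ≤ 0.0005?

Width after n steps is 4/2^n. Need 2^n ≥ 4/0.0005 = 8000.
2^12 = 4096 < 8000 ≤ 2^13 = 8192, so n = 13.

13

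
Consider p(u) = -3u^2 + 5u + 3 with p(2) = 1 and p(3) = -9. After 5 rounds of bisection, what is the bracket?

[2.125, 2.15625]

p(2.5) = -3.25 < 0, so the root lies in [2, 2.5]
p(2.25) = -0.9375 < 0, so the root lies in [2, 2.25]
p(2.125) = 0.078125 > 0, so the root lies in [2.125, 2.25]
p(2.1875) = -0.418 < 0, so the root lies in [2.125, 2.1875]
p(2.15625) = -0.167 < 0, so the root lies in [2.125, 2.15625]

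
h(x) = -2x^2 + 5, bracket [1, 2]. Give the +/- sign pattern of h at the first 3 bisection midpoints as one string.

h(1.5) = 0.5 > 0, so the root lies in [1.5, 2]
h(1.75) = -1.125 < 0, so the root lies in [1.5, 1.75]
h(1.625) = -0.28125 < 0, so the root lies in [1.5, 1.625]

+--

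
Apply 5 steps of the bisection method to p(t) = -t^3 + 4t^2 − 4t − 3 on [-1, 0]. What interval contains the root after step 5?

midpoint -0.5: p = 0.125 > 0 → [-0.5, 0]
midpoint -0.25: p = -1.734375 < 0 → [-0.5, -0.25]
midpoint -0.375: p = -0.884766 < 0 → [-0.5, -0.375]
midpoint -0.4375: p = -0.4006 < 0 → [-0.5, -0.4375]
midpoint -0.46875: p = -0.1431 < 0 → [-0.5, -0.46875]

[-0.5, -0.46875]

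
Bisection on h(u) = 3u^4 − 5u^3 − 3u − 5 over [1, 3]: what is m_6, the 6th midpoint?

2.09375

m = 2, h(m) = -3 (−); new bracket [2, 3]
m = 2.5, h(m) = 26.5625 (+); new bracket [2, 2.5]
m = 2.25, h(m) = 8.183594 (+); new bracket [2, 2.25]
m = 2.125, h(m) = 1.8191 (+); new bracket [2, 2.125]
m = 2.0625, h(m) = -0.7688 (−); new bracket [2.0625, 2.125]
m = 2.09375, h(m) = 0.4788 (+); new bracket [2.0625, 2.09375]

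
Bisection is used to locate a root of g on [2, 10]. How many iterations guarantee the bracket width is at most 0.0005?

Width after n steps is 8/2^n. Need 2^n ≥ 8/0.0005 = 16000.
2^13 = 8192 < 16000 ≤ 2^14 = 16384, so n = 14.

14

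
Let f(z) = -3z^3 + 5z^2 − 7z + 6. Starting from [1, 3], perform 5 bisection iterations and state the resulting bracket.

[1.125, 1.1875]

midpoint 2: f = -12 < 0 → [1, 2]
midpoint 1.5: f = -3.375 < 0 → [1, 1.5]
midpoint 1.25: f = -0.796875 < 0 → [1, 1.25]
midpoint 1.125: f = 0.1816 > 0 → [1.125, 1.25]
midpoint 1.1875: f = -0.2854 < 0 → [1.125, 1.1875]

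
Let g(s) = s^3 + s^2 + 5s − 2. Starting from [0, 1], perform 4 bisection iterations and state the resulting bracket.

m = 0.5, g(m) = 0.875 (+); new bracket [0, 0.5]
m = 0.25, g(m) = -0.671875 (−); new bracket [0.25, 0.5]
m = 0.375, g(m) = 0.068359 (+); new bracket [0.25, 0.375]
m = 0.3125, g(m) = -0.3093 (−); new bracket [0.3125, 0.375]

[0.3125, 0.375]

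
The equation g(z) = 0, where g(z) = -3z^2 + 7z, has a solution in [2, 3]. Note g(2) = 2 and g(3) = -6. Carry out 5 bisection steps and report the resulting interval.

[2.3125, 2.34375]

midpoint 2.5: g = -1.25 < 0 → [2, 2.5]
midpoint 2.25: g = 0.5625 > 0 → [2.25, 2.5]
midpoint 2.375: g = -0.296875 < 0 → [2.25, 2.375]
midpoint 2.3125: g = 0.1445 > 0 → [2.3125, 2.375]
midpoint 2.34375: g = -0.0732 < 0 → [2.3125, 2.34375]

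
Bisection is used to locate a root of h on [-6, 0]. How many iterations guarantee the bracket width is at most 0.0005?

14

Width after n steps is 6/2^n. Need 2^n ≥ 6/0.0005 = 12000.
2^13 = 8192 < 12000 ≤ 2^14 = 16384, so n = 14.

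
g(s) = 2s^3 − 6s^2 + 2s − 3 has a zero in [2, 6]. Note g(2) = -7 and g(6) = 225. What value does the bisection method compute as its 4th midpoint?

midpoint 4: g = 37 > 0 → [2, 4]
midpoint 3: g = 3 > 0 → [2, 3]
midpoint 2.5: g = -4.25 < 0 → [2.5, 3]
midpoint 2.75: g = -1.2812 < 0 → [2.75, 3]

2.75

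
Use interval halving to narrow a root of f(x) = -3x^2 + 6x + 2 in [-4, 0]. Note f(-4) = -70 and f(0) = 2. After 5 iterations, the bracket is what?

[-0.375, -0.25]

m = -2, f(m) = -22 (−); new bracket [-2, 0]
m = -1, f(m) = -7 (−); new bracket [-1, 0]
m = -0.5, f(m) = -1.75 (−); new bracket [-0.5, 0]
m = -0.25, f(m) = 0.3125 (+); new bracket [-0.5, -0.25]
m = -0.375, f(m) = -0.6719 (−); new bracket [-0.375, -0.25]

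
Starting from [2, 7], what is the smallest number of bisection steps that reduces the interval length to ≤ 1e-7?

Width after n steps is 5/2^n. Need 2^n ≥ 5/1e-7 = 50000000.
2^25 = 33554432 < 50000000 ≤ 2^26 = 67108864, so n = 26.

26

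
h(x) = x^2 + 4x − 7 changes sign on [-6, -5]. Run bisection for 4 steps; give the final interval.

[-5.375, -5.3125]

m = -5.5, h(m) = 1.25 (+); new bracket [-5.5, -5]
m = -5.25, h(m) = -0.4375 (−); new bracket [-5.5, -5.25]
m = -5.375, h(m) = 0.390625 (+); new bracket [-5.375, -5.25]
m = -5.3125, h(m) = -0.0273 (−); new bracket [-5.375, -5.3125]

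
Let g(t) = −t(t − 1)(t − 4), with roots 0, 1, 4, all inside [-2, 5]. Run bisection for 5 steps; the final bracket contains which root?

4

g(1.5) = 1.875 > 0, so the root lies in [1.5, 5]
g(3.25) = 5.484375 > 0, so the root lies in [3.25, 5]
g(4.125) = -1.611328 < 0, so the root lies in [3.25, 4.125]
g(3.6875) = 3.0969 > 0, so the root lies in [3.6875, 4.125]
g(3.90625) = 1.0643 > 0, so the root lies in [3.90625, 4.125]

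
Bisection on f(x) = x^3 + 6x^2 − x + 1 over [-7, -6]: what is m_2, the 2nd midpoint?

x = -6.5 gives f = -13.625, negative; keep [-6.5, -6]
x = -6.25 gives f = -2.515625, negative; keep [-6.25, -6]

-6.25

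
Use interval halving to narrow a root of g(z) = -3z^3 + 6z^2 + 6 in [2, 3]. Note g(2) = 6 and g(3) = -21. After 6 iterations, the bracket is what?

[2.34375, 2.359375]

midpoint 2.5: g = -3.375 < 0 → [2, 2.5]
midpoint 2.25: g = 2.203125 > 0 → [2.25, 2.5]
midpoint 2.375: g = -0.345703 < 0 → [2.25, 2.375]
midpoint 2.3125: g = 0.9866 > 0 → [2.3125, 2.375]
midpoint 2.34375: g = 0.3352 > 0 → [2.34375, 2.375]
midpoint 2.359375: g = -0.0015 < 0 → [2.34375, 2.359375]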